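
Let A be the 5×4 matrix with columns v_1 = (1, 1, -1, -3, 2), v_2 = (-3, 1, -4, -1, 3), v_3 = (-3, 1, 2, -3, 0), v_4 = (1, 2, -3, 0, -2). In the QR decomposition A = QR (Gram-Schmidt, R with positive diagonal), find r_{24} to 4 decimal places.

v_1 = (1, 1, -1, -3, 2); ‖v_1‖ = 4.0000, so q_1 = (0.2500, 0.2500, -0.2500, -0.7500, 0.5000).
q_1·v_2 = 0.2500·(-3) + 0.2500·1 + (-0.2500)·(-4) + (-0.7500)·(-1) + 0.5000·3 = 2.7500.
u_2 = v_2 − 2.7500·q_1 = (-3.6875, 0.3125, -3.3125, 1.0625, 1.6250).
‖u_2‖ = 5.3327, so q_2 = (-0.6915, 0.0586, -0.6212, 0.1992, 0.3047).
r_{24} = q_2·v_4 = 0.6798.

r_{24} = 0.6798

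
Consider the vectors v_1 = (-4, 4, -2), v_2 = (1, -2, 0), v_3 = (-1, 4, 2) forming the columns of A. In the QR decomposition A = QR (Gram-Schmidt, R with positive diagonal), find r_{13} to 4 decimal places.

r_{13} = 2.6667

q_1 = v_1/‖v_1‖ = (-4, 4, -2)/6.0000 = (-0.6667, 0.6667, -0.3333).
r_{13} = q_1·v_3 = 2.6667.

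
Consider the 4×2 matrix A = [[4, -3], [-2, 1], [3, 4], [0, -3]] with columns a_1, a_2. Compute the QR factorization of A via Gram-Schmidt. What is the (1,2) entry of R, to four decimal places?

r_{12} = -0.3714

a_1 = (4, -2, 3, 0); ‖a_1‖ = 5.3852, so e_1 = (0.7428, -0.3714, 0.5571, 0.0000).
r_{12} = e_1·a_2 = -0.3714.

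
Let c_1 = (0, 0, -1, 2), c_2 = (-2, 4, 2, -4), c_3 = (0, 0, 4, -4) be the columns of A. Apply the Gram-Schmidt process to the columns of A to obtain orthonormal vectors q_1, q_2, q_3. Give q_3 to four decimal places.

q_3 = (0.0000, 0.0000, 0.8944, 0.4472)

c_1 = (0, 0, -1, 2); ‖c_1‖ = 2.2361, so q_1 = (0.0000, 0.0000, -0.4472, 0.8944).
q_1·c_2 = 0.0000·(-2) + 0.0000·4 + (-0.4472)·2 + 0.8944·(-4) = -4.4721.
u_2 = c_2 + 4.4721·q_1 = (-2.0000, 4.0000, 0.0000, 0.0000).
‖u_2‖ = 4.4721, so q_2 = (-0.4472, 0.8944, 0.0000, 0.0000).
q_1·c_3 = 0.0000·0 + 0.0000·0 + (-0.4472)·4 + 0.8944·(-4) = -5.3666; q_2·c_3 = (-0.4472)·0 + 0.8944·0 + 0.0000·4 + 0.0000·(-4) = 0.0000.
u_3 = c_3 + 5.3666·q_1 + 0.0000·q_2 = (0.0000, 0.0000, 1.6000, 0.8000).
‖u_3‖ = 1.7889, so q_3 = (0.0000, 0.0000, 0.8944, 0.4472).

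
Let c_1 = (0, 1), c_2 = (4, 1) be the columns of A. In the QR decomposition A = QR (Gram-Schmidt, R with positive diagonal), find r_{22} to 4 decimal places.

r_{22} = 4.0000

c_1 = (0, 1); ‖c_1‖ = 1.0000, so e_1 = (0.0000, 1.0000).
e_1·c_2 = 0.0000·4 + 1.0000·1 = 1.0000.
u_2 = c_2 − 1.0000·e_1 = (4.0000, 0.0000).
r_{22} = ‖u_2‖ = 4.0000.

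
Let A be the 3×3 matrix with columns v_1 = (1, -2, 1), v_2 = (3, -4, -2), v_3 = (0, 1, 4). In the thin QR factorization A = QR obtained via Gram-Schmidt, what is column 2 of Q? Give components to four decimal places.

q_2 = (0.3810, -0.2540, -0.8890)

q_1 = v_1/‖v_1‖ = (1, -2, 1)/2.4495 = (0.4082, -0.8165, 0.4082).
r_{12} = q_1·v_2 = 3.6742.
u_2 = v_2 − 3.6742·q_1 = (1.5000, -1.0000, -3.5000).
‖u_2‖ = 3.9370, so q_2 = (0.3810, -0.2540, -0.8890).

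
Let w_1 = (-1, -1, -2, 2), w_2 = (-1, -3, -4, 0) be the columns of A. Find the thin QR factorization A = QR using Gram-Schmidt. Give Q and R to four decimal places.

w_1 = (-1, -1, -2, 2); ‖w_1‖ = 3.1623, so e_1 = (-0.3162, -0.3162, -0.6325, 0.6325).
e_1·w_2 = (-0.3162)·(-1) + (-0.3162)·(-3) + (-0.6325)·(-4) + 0.6325·0 = 3.7947.
u_2 = w_2 − 3.7947·e_1 = (0.2000, -1.8000, -1.6000, -2.4000).
‖u_2‖ = 3.4059, so e_2 = (0.0587, -0.5285, -0.4698, -0.7047).

Q = [[-0.3162, 0.0587], [-0.3162, -0.5285], [-0.6325, -0.4698], [0.6325, -0.7047]], R = [[3.1623, 3.7947], [0.0000, 3.4059]]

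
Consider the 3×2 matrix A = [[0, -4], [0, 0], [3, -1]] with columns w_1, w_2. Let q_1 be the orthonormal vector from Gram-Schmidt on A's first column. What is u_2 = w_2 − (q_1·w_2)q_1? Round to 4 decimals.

u_2 = (-4.0000, 0.0000, 0.0000)

w_1 = (0, 0, 3); ‖w_1‖ = 3.0000, so q_1 = (0.0000, 0.0000, 1.0000).
q_1·w_2 = 0.0000·(-4) + 0.0000·0 + 1.0000·(-1) = -1.0000.
u_2 = w_2 + 1.0000·q_1 = (-4.0000, 0.0000, 0.0000).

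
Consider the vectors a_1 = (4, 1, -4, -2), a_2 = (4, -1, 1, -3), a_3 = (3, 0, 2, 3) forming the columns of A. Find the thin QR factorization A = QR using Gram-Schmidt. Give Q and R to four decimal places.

Q = [[0.6576, 0.4936, 0.5691], [0.1644, -0.3332, 0.1126], [-0.6576, 0.6478, 0.2028], [-0.3288, -0.4751, 0.7889]], R = [[6.0828, 2.7948, -0.3288], [0.0000, 4.3805, 1.3512], [0.0000, 0.0000, 4.4795]]

a_1 = (4, 1, -4, -2); ‖a_1‖ = 6.0828, so e_1 = (0.6576, 0.1644, -0.6576, -0.3288).
e_1·a_2 = 0.6576·4 + 0.1644·(-1) + (-0.6576)·1 + (-0.3288)·(-3) = 2.7948.
u_2 = a_2 − 2.7948·e_1 = (2.1622, -1.4595, 2.8378, -2.0811).
‖u_2‖ = 4.3805, so e_2 = (0.4936, -0.3332, 0.6478, -0.4751).
e_1·a_3 = 0.6576·3 + 0.1644·0 + (-0.6576)·2 + (-0.3288)·3 = -0.3288; e_2·a_3 = 0.4936·3 + (-0.3332)·0 + 0.6478·2 + (-0.4751)·3 = 1.3512.
u_3 = a_3 + 0.3288·e_1 − 1.3512·e_2 = (2.5493, 0.5042, 0.9085, 3.5338).
‖u_3‖ = 4.4795, so e_3 = (0.5691, 0.1126, 0.2028, 0.7889).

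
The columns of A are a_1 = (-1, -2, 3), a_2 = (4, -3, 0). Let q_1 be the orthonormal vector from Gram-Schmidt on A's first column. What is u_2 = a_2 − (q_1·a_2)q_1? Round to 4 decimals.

u_2 = (4.1429, -2.7143, -0.4286)

q_1 = a_1/‖a_1‖ = (-1, -2, 3)/3.7417 = (-0.2673, -0.5345, 0.8018).
r_{12} = q_1·a_2 = 0.5345.
u_2 = a_2 − 0.5345·q_1 = (4.1429, -2.7143, -0.4286).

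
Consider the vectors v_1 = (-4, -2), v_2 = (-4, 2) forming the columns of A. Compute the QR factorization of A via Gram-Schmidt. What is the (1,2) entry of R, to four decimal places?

q_1 = v_1/‖v_1‖ = (-4, -2)/4.4721 = (-0.8944, -0.4472).
r_{12} = q_1·v_2 = 2.6833.

r_{12} = 2.6833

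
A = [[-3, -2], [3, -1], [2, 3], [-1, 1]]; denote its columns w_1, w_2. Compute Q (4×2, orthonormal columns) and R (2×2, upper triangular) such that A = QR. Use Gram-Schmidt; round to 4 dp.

Q = [[-0.6255, -0.2737], [0.6255, -0.5846], [0.4170, 0.6593], [-0.2085, 0.3856]], R = [[4.7958, 1.6681], [0.0000, 3.4953]]

w_1 = (-3, 3, 2, -1); ‖w_1‖ = 4.7958, so q_1 = (-0.6255, 0.6255, 0.4170, -0.2085).
q_1·w_2 = (-0.6255)·(-2) + 0.6255·(-1) + 0.4170·3 + (-0.2085)·1 = 1.6681.
u_2 = w_2 − 1.6681·q_1 = (-0.9565, -2.0435, 2.3043, 1.3478).
‖u_2‖ = 3.4953, so q_2 = (-0.2737, -0.5846, 0.6593, 0.3856).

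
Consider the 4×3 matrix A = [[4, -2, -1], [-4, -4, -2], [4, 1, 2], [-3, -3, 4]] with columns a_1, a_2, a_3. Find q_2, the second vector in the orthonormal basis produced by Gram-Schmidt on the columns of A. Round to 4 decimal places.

q_1 = a_1/‖a_1‖ = (4, -4, 4, -3)/7.5498 = (0.5298, -0.5298, 0.5298, -0.3974).
r_{12} = q_1·a_2 = 2.7815.
u_2 = a_2 − 2.7815·q_1 = (-3.4737, -2.5263, -0.4737, -1.8947).
‖u_2‖ = 4.7184, so q_2 = (-0.7362, -0.5354, -0.1004, -0.4016).

q_2 = (-0.7362, -0.5354, -0.1004, -0.4016)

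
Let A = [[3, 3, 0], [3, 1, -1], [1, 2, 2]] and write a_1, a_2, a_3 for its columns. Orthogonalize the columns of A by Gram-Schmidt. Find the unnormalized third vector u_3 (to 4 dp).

u_3 = (-0.6429, 0.3857, 0.7714)

a_1 = (3, 3, 1); ‖a_1‖ = 4.3589, so e_1 = (0.6882, 0.6882, 0.2294).
e_1·a_2 = 0.6882·3 + 0.6882·1 + 0.2294·2 = 3.2118.
u_2 = a_2 − 3.2118·e_1 = (0.7895, -1.2105, 1.2632).
‖u_2‖ = 1.9194, so e_2 = (0.4113, -0.6307, 0.6581).
e_1·a_3 = 0.6882·0 + 0.6882·(-1) + 0.2294·2 = -0.2294; e_2·a_3 = 0.4113·0 + (-0.6307)·(-1) + 0.6581·2 = 1.9469.
u_3 = a_3 + 0.2294·e_1 − 1.9469·e_2 = (-0.6429, 0.3857, 0.7714).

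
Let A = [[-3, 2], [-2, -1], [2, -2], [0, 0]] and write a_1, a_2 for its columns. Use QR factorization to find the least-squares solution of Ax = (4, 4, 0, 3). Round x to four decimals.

x = (-1.6629, -1.0337)

a_1 = (-3, -2, 2, 0); ‖a_1‖ = 4.1231, so q_1 = (-0.7276, -0.4851, 0.4851, 0.0000).
q_1·a_2 = (-0.7276)·2 + (-0.4851)·(-1) + 0.4851·(-2) + 0.0000·0 = -1.9403.
u_2 = a_2 + 1.9403·q_1 = (0.5882, -1.9412, -1.0588, 0.0000).
‖u_2‖ = 2.2881, so q_2 = (0.2571, -0.8484, -0.4628, 0.0000).
Qᵀb = (-4.8507, -2.3652).
Back-substitute: x_2 = -2.3652/2.2881 = -1.0337.
x_1 = (-4.8507 + 1.9403·(-1.0337))/4.1231 = -1.6629.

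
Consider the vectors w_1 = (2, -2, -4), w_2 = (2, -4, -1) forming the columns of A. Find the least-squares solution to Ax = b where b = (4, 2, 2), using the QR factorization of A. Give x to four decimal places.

x = (-0.2097, 0.0645)

w_1 = (2, -2, -4); ‖w_1‖ = 4.8990, so q_1 = (0.4082, -0.4082, -0.8165).
q_1·w_2 = 0.4082·2 + (-0.4082)·(-4) + (-0.8165)·(-1) = 3.2660.
u_2 = w_2 − 3.2660·q_1 = (0.6667, -2.6667, 1.6667).
‖u_2‖ = 3.2146, so q_2 = (0.2074, -0.8296, 0.5185).
Qᵀb = (-0.8165, 0.2074).
Back-substitute: x_2 = 0.2074/3.2146 = 0.0645.
x_1 = (-0.8165 − 3.2660·0.0645)/4.8990 = -0.2097.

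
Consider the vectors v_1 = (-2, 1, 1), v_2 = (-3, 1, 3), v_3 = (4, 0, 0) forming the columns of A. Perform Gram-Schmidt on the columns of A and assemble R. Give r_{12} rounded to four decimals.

r_{12} = 4.0825

v_1 = (-2, 1, 1); ‖v_1‖ = 2.4495, so q_1 = (-0.8165, 0.4082, 0.4082).
r_{12} = q_1·v_2 = 4.0825.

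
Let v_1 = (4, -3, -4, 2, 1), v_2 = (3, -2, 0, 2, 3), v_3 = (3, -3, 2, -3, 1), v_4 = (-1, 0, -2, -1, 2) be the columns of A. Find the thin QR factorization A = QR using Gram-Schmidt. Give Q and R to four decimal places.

Q = [[0.5898, 0.2345, 0.3528, -0.3697], [-0.4423, -0.1049, -0.4423, 0.0178], [-0.5898, 0.6170, 0.2664, -0.4384], [0.2949, 0.2592, -0.7686, -0.4521], [0.1474, 0.6972, -0.1353, 0.6830]], R = [[6.7823, 3.6860, 1.1795, 0.5898], [0.0000, 3.5232, 2.1719, -0.3332], [0.0000, 0.0000, 5.0884, -0.3875], [0.0000, 0.0000, 0.0000, 3.0645]]

q_1 = v_1/‖v_1‖ = (4, -3, -4, 2, 1)/6.7823 = (0.5898, -0.4423, -0.5898, 0.2949, 0.1474).
r_{12} = q_1·v_2 = 3.6860.
u_2 = v_2 − 3.6860·q_1 = (0.8261, -0.3696, 2.1739, 0.9130, 2.4565).
‖u_2‖ = 3.5232, so q_2 = (0.2345, -0.1049, 0.6170, 0.2592, 0.6972).
r_{13} = q_1·v_3 = 1.1795; r_{23} = q_2·v_3 = 2.1719.
u_3 = v_3 − 1.1795·q_1 − 2.1719·q_2 = (1.7951, -2.2504, 1.3555, -3.9107, -0.6883).
‖u_3‖ = 5.0884, so q_3 = (0.3528, -0.4423, 0.2664, -0.7686, -0.1353).
r_{14} = q_1·v_4 = 0.5898; r_{24} = q_2·v_4 = -0.3332; r_{34} = q_3·v_4 = -0.3875.
u_4 = v_4 − 0.5898·q_1 + 0.3332·q_2 + 0.3875·q_3 = (-1.1330, 0.0545, -1.3433, -1.3854, 2.0929).
‖u_4‖ = 3.0645, so q_4 = (-0.3697, 0.0178, -0.4384, -0.4521, 0.6830).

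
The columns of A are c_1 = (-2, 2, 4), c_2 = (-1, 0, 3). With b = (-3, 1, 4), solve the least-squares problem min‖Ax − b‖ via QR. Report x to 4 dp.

c_1 = (-2, 2, 4); ‖c_1‖ = 4.8990, so q_1 = (-0.4082, 0.4082, 0.8165).
q_1·c_2 = (-0.4082)·(-1) + 0.4082·0 + 0.8165·3 = 2.8577.
u_2 = c_2 − 2.8577·q_1 = (0.1667, -1.1667, 0.6667).
‖u_2‖ = 1.3540, so q_2 = (0.1231, -0.8616, 0.4924).
Qᵀb = (4.8990, 0.7385).
Back-substitute: x_2 = 0.7385/1.3540 = 0.5455.
x_1 = (4.8990 − 2.8577·0.5455)/4.8990 = 0.6818.

x = (0.6818, 0.5455)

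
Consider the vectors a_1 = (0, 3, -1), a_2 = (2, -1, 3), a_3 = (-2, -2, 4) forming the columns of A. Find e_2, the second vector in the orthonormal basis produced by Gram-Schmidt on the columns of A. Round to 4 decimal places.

a_1 = (0, 3, -1); ‖a_1‖ = 3.1623, so e_1 = (0.0000, 0.9487, -0.3162).
e_1·a_2 = 0.0000·2 + 0.9487·(-1) + (-0.3162)·3 = -1.8974.
u_2 = a_2 + 1.8974·e_1 = (2.0000, 0.8000, 2.4000).
‖u_2‖ = 3.2249, so e_2 = (0.6202, 0.2481, 0.7442).

e_2 = (0.6202, 0.2481, 0.7442)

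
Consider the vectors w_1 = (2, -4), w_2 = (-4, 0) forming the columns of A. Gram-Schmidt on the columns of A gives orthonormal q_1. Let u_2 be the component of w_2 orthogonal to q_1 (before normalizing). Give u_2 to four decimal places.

u_2 = (-3.2000, -1.6000)

w_1 = (2, -4); ‖w_1‖ = 4.4721, so q_1 = (0.4472, -0.8944).
q_1·w_2 = 0.4472·(-4) + (-0.8944)·0 = -1.7889.
u_2 = w_2 + 1.7889·q_1 = (-3.2000, -1.6000).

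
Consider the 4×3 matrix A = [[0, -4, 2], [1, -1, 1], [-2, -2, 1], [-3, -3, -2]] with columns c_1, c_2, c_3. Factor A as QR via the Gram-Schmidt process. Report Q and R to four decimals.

c_1 = (0, 1, -2, -3); ‖c_1‖ = 3.7417, so q_1 = (0.0000, 0.2673, -0.5345, -0.8018).
q_1·c_2 = 0.0000·(-4) + 0.2673·(-1) + (-0.5345)·(-2) + (-0.8018)·(-3) = 3.2071.
u_2 = c_2 − 3.2071·q_1 = (-4.0000, -1.8571, -0.2857, -0.4286).
‖u_2‖ = 4.4401, so q_2 = (-0.9009, -0.4183, -0.0643, -0.0965).
q_1·c_3 = 0.0000·2 + 0.2673·1 + (-0.5345)·1 + (-0.8018)·(-2) = 1.3363; q_2·c_3 = (-0.9009)·2 + (-0.4183)·1 + (-0.0643)·1 + (-0.0965)·(-2) = -2.0913.
u_3 = c_3 − 1.3363·q_1 + 2.0913·q_2 = (0.1159, -0.2319, 1.5797, -1.1304).
‖u_3‖ = 1.9597, so q_3 = (0.0592, -0.1183, 0.8061, -0.5768).

Q = [[0.0000, -0.9009, 0.0592], [0.2673, -0.4183, -0.1183], [-0.5345, -0.0643, 0.8061], [-0.8018, -0.0965, -0.5768]], R = [[3.7417, 3.2071, 1.3363], [0.0000, 4.4401, -2.0913], [0.0000, 0.0000, 1.9597]]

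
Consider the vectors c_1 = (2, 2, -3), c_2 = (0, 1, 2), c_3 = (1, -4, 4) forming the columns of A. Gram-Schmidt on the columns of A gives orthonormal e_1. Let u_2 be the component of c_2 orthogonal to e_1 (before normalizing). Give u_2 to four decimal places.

u_2 = (0.4706, 1.4706, 1.2941)

c_1 = (2, 2, -3); ‖c_1‖ = 4.1231, so e_1 = (0.4851, 0.4851, -0.7276).
e_1·c_2 = 0.4851·0 + 0.4851·1 + (-0.7276)·2 = -0.9701.
u_2 = c_2 + 0.9701·e_1 = (0.4706, 1.4706, 1.2941).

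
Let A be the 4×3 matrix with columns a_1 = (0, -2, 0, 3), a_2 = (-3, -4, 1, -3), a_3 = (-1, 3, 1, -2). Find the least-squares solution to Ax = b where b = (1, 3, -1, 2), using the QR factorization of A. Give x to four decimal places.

x = (0.2443, -0.6036, 0.3150)

a_1 = (0, -2, 0, 3); ‖a_1‖ = 3.6056, so q_1 = (0.0000, -0.5547, 0.0000, 0.8321).
q_1·a_2 = 0.0000·(-3) + (-0.5547)·(-4) + 0.0000·1 + 0.8321·(-3) = -0.2774.
u_2 = a_2 + 0.2774·q_1 = (-3.0000, -4.1538, 1.0000, -2.7692).
‖u_2‖ = 5.9096, so q_2 = (-0.5077, -0.7029, 0.1692, -0.4686).
q_1·a_3 = 0.0000·(-1) + (-0.5547)·3 + 0.0000·1 + 0.8321·(-2) = -3.3282; q_2·a_3 = (-0.5077)·(-1) + (-0.7029)·3 + 0.1692·1 + (-0.4686)·(-2) = -0.4946.
u_3 = a_3 + 3.3282·q_1 + 0.4946·q_2 = (-1.2511, 0.8062, 1.0837, 0.5374).
‖u_3‖ = 1.9179, so q_3 = (-0.6523, 0.4203, 0.5650, 0.2802).
Qᵀb = (0.0000, -3.7228, 0.6041).
Back-substitute: x_3 = 0.6041/1.9179 = 0.3150.
x_2 = (-3.7228 + 0.4946·0.3150)/5.9096 = -0.6036.
x_1 = (0.0000 + 0.2774·(-0.6036) + 3.3282·0.3150)/3.6056 = 0.2443.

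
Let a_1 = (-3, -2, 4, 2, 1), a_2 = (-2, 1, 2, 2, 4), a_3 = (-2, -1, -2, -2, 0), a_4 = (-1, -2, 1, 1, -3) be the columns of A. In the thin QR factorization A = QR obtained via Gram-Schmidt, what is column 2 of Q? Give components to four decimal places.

a_1 = (-3, -2, 4, 2, 1); ‖a_1‖ = 5.8310, so q_1 = (-0.5145, -0.3430, 0.6860, 0.3430, 0.1715).
q_1·a_2 = (-0.5145)·(-2) + (-0.3430)·1 + 0.6860·2 + 0.3430·2 + 0.1715·4 = 3.4300.
u_2 = a_2 − 3.4300·q_1 = (-0.2353, 2.1765, -0.3529, 0.8235, 3.4118).
‖u_2‖ = 4.1515, so q_2 = (-0.0567, 0.5243, -0.0850, 0.1984, 0.8218).

q_2 = (-0.0567, 0.5243, -0.0850, 0.1984, 0.8218)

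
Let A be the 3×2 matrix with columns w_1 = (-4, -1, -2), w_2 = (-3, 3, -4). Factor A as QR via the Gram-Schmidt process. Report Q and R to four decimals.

q_1 = w_1/‖w_1‖ = (-4, -1, -2)/4.5826 = (-0.8729, -0.2182, -0.4364).
r_{12} = q_1·w_2 = 3.7097.
u_2 = w_2 − 3.7097·q_1 = (0.2381, 3.8095, -2.3810).
‖u_2‖ = 4.4987, so q_2 = (0.0529, 0.8468, -0.5293).

Q = [[-0.8729, 0.0529], [-0.2182, 0.8468], [-0.4364, -0.5293]], R = [[4.5826, 3.7097], [0.0000, 4.4987]]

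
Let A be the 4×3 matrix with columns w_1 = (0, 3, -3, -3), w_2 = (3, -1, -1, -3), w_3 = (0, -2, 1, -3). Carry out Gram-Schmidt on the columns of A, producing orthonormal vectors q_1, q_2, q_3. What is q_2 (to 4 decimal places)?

q_2 = (0.7276, -0.4851, 0.0000, -0.4851)

w_1 = (0, 3, -3, -3); ‖w_1‖ = 5.1962, so q_1 = (0.0000, 0.5774, -0.5774, -0.5774).
q_1·w_2 = 0.0000·3 + 0.5774·(-1) + (-0.5774)·(-1) + (-0.5774)·(-3) = 1.7321.
u_2 = w_2 − 1.7321·q_1 = (3.0000, -2.0000, 0.0000, -2.0000).
‖u_2‖ = 4.1231, so q_2 = (0.7276, -0.4851, 0.0000, -0.4851).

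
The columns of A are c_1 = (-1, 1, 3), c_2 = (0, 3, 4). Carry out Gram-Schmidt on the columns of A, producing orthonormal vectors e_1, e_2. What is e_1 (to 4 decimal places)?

e_1 = c_1/‖c_1‖ = (-1, 1, 3)/3.3166 = (-0.3015, 0.3015, 0.9045).

e_1 = (-0.3015, 0.3015, 0.9045)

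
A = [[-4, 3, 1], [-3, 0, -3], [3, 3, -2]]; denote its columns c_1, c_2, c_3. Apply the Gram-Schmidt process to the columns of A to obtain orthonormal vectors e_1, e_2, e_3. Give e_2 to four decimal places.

e_2 = (0.6286, -0.0629, 0.7752)

e_1 = c_1/‖c_1‖ = (-4, -3, 3)/5.8310 = (-0.6860, -0.5145, 0.5145).
r_{12} = e_1·c_2 = -0.5145.
u_2 = c_2 + 0.5145·e_1 = (2.6471, -0.2647, 3.2647).
‖u_2‖ = 4.2113, so e_2 = (0.6286, -0.0629, 0.7752).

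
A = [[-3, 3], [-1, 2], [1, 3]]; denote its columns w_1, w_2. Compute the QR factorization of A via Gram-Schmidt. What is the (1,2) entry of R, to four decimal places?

r_{12} = -2.4121

w_1 = (-3, -1, 1); ‖w_1‖ = 3.3166, so q_1 = (-0.9045, -0.3015, 0.3015).
r_{12} = q_1·w_2 = -2.4121.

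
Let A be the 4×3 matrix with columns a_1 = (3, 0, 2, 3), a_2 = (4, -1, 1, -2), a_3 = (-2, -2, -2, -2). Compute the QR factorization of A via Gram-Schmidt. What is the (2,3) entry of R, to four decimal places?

r_{23} = 0.4161

e_1 = a_1/‖a_1‖ = (3, 0, 2, 3)/4.6904 = (0.6396, 0.0000, 0.4264, 0.6396).
r_{12} = e_1·a_2 = 1.7056.
u_2 = a_2 − 1.7056·e_1 = (2.9091, -1.0000, 0.2727, -3.0909).
‖u_2‖ = 4.3693, so e_2 = (0.6658, -0.2289, 0.0624, -0.7074).
r_{23} = e_2·a_3 = 0.4161.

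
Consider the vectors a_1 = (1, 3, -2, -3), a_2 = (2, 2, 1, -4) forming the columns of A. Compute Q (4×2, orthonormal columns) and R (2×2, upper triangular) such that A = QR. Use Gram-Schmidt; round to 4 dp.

Q = [[0.2085, 0.3685], [0.6255, -0.1053], [-0.4170, 0.7765], [-0.6255, -0.5001]], R = [[4.7958, 3.7533], [0.0000, 3.3035]]

e_1 = a_1/‖a_1‖ = (1, 3, -2, -3)/4.7958 = (0.2085, 0.6255, -0.4170, -0.6255).
r_{12} = e_1·a_2 = 3.7533.
u_2 = a_2 − 3.7533·e_1 = (1.2174, -0.3478, 2.5652, -1.6522).
‖u_2‖ = 3.3035, so e_2 = (0.3685, -0.1053, 0.7765, -0.5001).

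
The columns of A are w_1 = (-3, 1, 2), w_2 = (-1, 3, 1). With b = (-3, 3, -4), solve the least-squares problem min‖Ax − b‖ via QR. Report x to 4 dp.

e_1 = w_1/‖w_1‖ = (-3, 1, 2)/3.7417 = (-0.8018, 0.2673, 0.5345).
r_{12} = e_1·w_2 = 2.1381.
u_2 = w_2 − 2.1381·e_1 = (0.7143, 2.4286, -0.1429).
‖u_2‖ = 2.5355, so e_2 = (0.2817, 0.9578, -0.0563).
Qᵀb = (1.0690, 2.2537).
Back-substitute: x_2 = 2.2537/2.5355 = 0.8889.
x_1 = (1.0690 − 2.1381·0.8889)/3.7417 = -0.2222.

x = (-0.2222, 0.8889)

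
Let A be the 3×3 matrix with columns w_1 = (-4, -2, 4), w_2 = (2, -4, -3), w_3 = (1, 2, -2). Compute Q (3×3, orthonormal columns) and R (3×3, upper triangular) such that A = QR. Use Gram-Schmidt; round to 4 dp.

Q = [[-0.6667, 0.1333, -0.7333], [-0.3333, -0.9333, 0.1333], [0.6667, -0.3333, -0.6667]], R = [[6.0000, -2.0000, -2.6667], [0.0000, 5.0000, -1.0667], [0.0000, 0.0000, 0.8667]]

w_1 = (-4, -2, 4); ‖w_1‖ = 6.0000, so q_1 = (-0.6667, -0.3333, 0.6667).
q_1·w_2 = (-0.6667)·2 + (-0.3333)·(-4) + 0.6667·(-3) = -2.0000.
u_2 = w_2 + 2.0000·q_1 = (0.6667, -4.6667, -1.6667).
‖u_2‖ = 5.0000, so q_2 = (0.1333, -0.9333, -0.3333).
q_1·w_3 = (-0.6667)·1 + (-0.3333)·2 + 0.6667·(-2) = -2.6667; q_2·w_3 = 0.1333·1 + (-0.9333)·2 + (-0.3333)·(-2) = -1.0667.
u_3 = w_3 + 2.6667·q_1 + 1.0667·q_2 = (-0.6356, 0.1156, -0.5778).
‖u_3‖ = 0.8667, so q_3 = (-0.7333, 0.1333, -0.6667).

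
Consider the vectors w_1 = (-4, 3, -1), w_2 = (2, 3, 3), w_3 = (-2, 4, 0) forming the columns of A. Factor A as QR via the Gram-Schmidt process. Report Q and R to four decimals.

Q = [[-0.7845, 0.3621, 0.5035], [0.5883, 0.6912, 0.4196], [-0.1961, 0.6254, -0.7553]], R = [[5.0990, -0.3922, 3.9223], [0.0000, 4.6740, 2.0408], [0.0000, 0.0000, 0.6713]]

w_1 = (-4, 3, -1); ‖w_1‖ = 5.0990, so e_1 = (-0.7845, 0.5883, -0.1961).
e_1·w_2 = (-0.7845)·2 + 0.5883·3 + (-0.1961)·3 = -0.3922.
u_2 = w_2 + 0.3922·e_1 = (1.6923, 3.2308, 2.9231).
‖u_2‖ = 4.6740, so e_2 = (0.3621, 0.6912, 0.6254).
e_1·w_3 = (-0.7845)·(-2) + 0.5883·4 + (-0.1961)·0 = 3.9223; e_2·w_3 = 0.3621·(-2) + 0.6912·4 + 0.6254·0 = 2.0408.
u_3 = w_3 − 3.9223·e_1 − 2.0408·e_2 = (0.3380, 0.2817, -0.5070).
‖u_3‖ = 0.6713, so e_3 = (0.5035, 0.4196, -0.7553).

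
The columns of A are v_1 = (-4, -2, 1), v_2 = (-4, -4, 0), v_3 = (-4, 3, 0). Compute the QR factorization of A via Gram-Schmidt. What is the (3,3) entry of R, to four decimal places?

v_1 = (-4, -2, 1); ‖v_1‖ = 4.5826, so q_1 = (-0.8729, -0.4364, 0.2182).
q_1·v_2 = (-0.8729)·(-4) + (-0.4364)·(-4) + 0.2182·0 = 5.2372.
u_2 = v_2 − 5.2372·q_1 = (0.5714, -1.7143, -1.1429).
‖u_2‖ = 2.1381, so q_2 = (0.2673, -0.8018, -0.5345).
q_1·v_3 = (-0.8729)·(-4) + (-0.4364)·3 + 0.2182·0 = 2.1822; q_2·v_3 = 0.2673·(-4) + (-0.8018)·3 + (-0.5345)·0 = -3.4744.
u_3 = v_3 − 2.1822·q_1 + 3.4744·q_2 = (-1.1667, 1.1667, -2.3333).
r_{33} = ‖u_3‖ = 2.8577.

r_{33} = 2.8577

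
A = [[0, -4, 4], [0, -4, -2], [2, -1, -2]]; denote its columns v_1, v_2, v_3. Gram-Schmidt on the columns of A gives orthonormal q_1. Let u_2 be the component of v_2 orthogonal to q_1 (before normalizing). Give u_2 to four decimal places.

u_2 = (-4.0000, -4.0000, 0.0000)

v_1 = (0, 0, 2); ‖v_1‖ = 2.0000, so q_1 = (0.0000, 0.0000, 1.0000).
q_1·v_2 = 0.0000·(-4) + 0.0000·(-4) + 1.0000·(-1) = -1.0000.
u_2 = v_2 + 1.0000·q_1 = (-4.0000, -4.0000, 0.0000).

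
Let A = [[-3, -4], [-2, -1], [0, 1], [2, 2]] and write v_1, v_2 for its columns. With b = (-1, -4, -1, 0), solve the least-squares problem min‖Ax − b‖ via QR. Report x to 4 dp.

e_1 = v_1/‖v_1‖ = (-3, -2, 0, 2)/4.1231 = (-0.7276, -0.4851, 0.0000, 0.4851).
r_{12} = e_1·v_2 = 4.3656.
u_2 = v_2 − 4.3656·e_1 = (-0.8235, 1.1176, 1.0000, -0.1176).
‖u_2‖ = 1.7150, so e_2 = (-0.4802, 0.6517, 0.5831, -0.0686).
Qᵀb = (2.6679, -2.7097).
Back-substitute: x_2 = -2.7097/1.7150 = -1.5800.
x_1 = (2.6679 − 4.3656·(-1.5800))/4.1231 = 2.3200.

x = (2.3200, -1.5800)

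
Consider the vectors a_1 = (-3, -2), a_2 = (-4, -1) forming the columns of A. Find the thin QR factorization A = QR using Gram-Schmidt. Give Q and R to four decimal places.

a_1 = (-3, -2); ‖a_1‖ = 3.6056, so q_1 = (-0.8321, -0.5547).
q_1·a_2 = (-0.8321)·(-4) + (-0.5547)·(-1) = 3.8829.
u_2 = a_2 − 3.8829·q_1 = (-0.7692, 1.1538).
‖u_2‖ = 1.3868, so q_2 = (-0.5547, 0.8321).

Q = [[-0.8321, -0.5547], [-0.5547, 0.8321]], R = [[3.6056, 3.8829], [0.0000, 1.3868]]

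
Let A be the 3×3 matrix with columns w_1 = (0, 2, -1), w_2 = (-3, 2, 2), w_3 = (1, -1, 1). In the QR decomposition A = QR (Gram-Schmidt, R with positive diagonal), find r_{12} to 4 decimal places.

r_{12} = 0.8944

e_1 = w_1/‖w_1‖ = (0, 2, -1)/2.2361 = (0.0000, 0.8944, -0.4472).
r_{12} = e_1·w_2 = 0.8944.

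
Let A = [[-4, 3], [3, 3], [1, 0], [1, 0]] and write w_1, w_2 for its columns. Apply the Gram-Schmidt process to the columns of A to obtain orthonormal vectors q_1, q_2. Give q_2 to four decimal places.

q_2 = (0.6080, 0.7931, 0.0264, 0.0264)

w_1 = (-4, 3, 1, 1); ‖w_1‖ = 5.1962, so q_1 = (-0.7698, 0.5774, 0.1925, 0.1925).
q_1·w_2 = (-0.7698)·3 + 0.5774·3 + 0.1925·0 + 0.1925·0 = -0.5774.
u_2 = w_2 + 0.5774·q_1 = (2.5556, 3.3333, 0.1111, 0.1111).
‖u_2‖ = 4.2032, so q_2 = (0.6080, 0.7931, 0.0264, 0.0264).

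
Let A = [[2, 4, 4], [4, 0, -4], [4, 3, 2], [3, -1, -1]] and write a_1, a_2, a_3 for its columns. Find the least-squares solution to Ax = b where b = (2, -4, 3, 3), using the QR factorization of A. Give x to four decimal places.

q_1 = a_1/‖a_1‖ = (2, 4, 4, 3)/6.7082 = (0.2981, 0.5963, 0.5963, 0.4472).
r_{12} = q_1·a_2 = 2.5342.
u_2 = a_2 − 2.5342·q_1 = (3.2444, -1.5111, 1.4889, -2.1333).
‖u_2‖ = 4.4247, so q_2 = (0.7333, -0.3415, 0.3365, -0.4821).
r_{13} = q_1·a_3 = -0.4472; r_{23} = q_2·a_3 = 5.4543.
u_3 = a_3 + 0.4472·q_1 − 5.4543·q_2 = (0.1339, -1.8706, 0.4313, 1.8297).
‖u_3‖ = 2.6554, so q_3 = (0.0504, -0.7045, 0.1624, 0.6891).
Qᵀb = (1.3416, 2.3957, 5.4732).
Back-substitute: x_3 = 5.4732/2.6554 = 2.0612.
x_2 = (2.3957 − 5.4543·2.0612)/4.4247 = -1.9994.
x_1 = (1.3416 − 2.5342·(-1.9994) + 0.4472·2.0612)/6.7082 = 1.0927.

x = (1.0927, -1.9994, 2.0612)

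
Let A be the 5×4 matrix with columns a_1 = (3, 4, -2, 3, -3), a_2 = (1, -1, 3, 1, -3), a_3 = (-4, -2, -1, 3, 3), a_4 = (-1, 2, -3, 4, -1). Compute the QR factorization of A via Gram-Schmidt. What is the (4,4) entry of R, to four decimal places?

a_1 = (3, 4, -2, 3, -3); ‖a_1‖ = 6.8557, so e_1 = (0.4376, 0.5835, -0.2917, 0.4376, -0.4376).
e_1·a_2 = 0.4376·1 + 0.5835·(-1) + (-0.2917)·3 + 0.4376·1 + (-0.4376)·(-3) = 0.7293.
u_2 = a_2 − 0.7293·e_1 = (0.6809, -1.4255, 3.2128, 0.6809, -2.6809).
‖u_2‖ = 4.5242, so e_2 = (0.1505, -0.3151, 0.7101, 0.1505, -0.5926).
e_1·a_3 = 0.4376·(-4) + 0.5835·(-2) + (-0.2917)·(-1) + 0.4376·3 + (-0.4376)·3 = -2.6256; e_2·a_3 = 0.1505·(-4) + (-0.3151)·(-2) + 0.7101·(-1) + 0.1505·3 + (-0.5926)·3 = -2.0081.
u_3 = a_3 + 2.6256·e_1 + 2.0081·e_2 = (-2.5489, -1.1008, -0.3399, 4.4511, 0.6611).
‖u_3‖ = 5.2985, so e_3 = (-0.4811, -0.2078, -0.0642, 0.8401, 0.1248).
e_1·a_4 = 0.4376·(-1) + 0.5835·2 + (-0.2917)·(-3) + 0.4376·4 + (-0.4376)·(-1) = 3.7925; e_2·a_4 = 0.1505·(-1) + (-0.3151)·2 + 0.7101·(-3) + 0.1505·4 + (-0.5926)·(-1) = -1.7165; e_3·a_4 = (-0.4811)·(-1) + (-0.2078)·2 + (-0.0642)·(-3) + 0.8401·4 + 0.1248·(-1) = 3.4935.
u_4 = a_4 − 3.7925·e_1 + 1.7165·e_2 − 3.4935·e_3 = (-0.7207, -0.0278, -0.4505, -0.3361, -0.7935).
r_{44} = ‖u_4‖ = 1.2107.

r_{44} = 1.2107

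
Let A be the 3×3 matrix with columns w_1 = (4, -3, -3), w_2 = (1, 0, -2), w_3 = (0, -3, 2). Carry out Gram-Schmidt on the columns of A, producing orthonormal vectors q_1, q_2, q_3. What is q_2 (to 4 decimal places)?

w_1 = (4, -3, -3); ‖w_1‖ = 5.8310, so q_1 = (0.6860, -0.5145, -0.5145).
q_1·w_2 = 0.6860·1 + (-0.5145)·0 + (-0.5145)·(-2) = 1.7150.
u_2 = w_2 − 1.7150·q_1 = (-0.1765, 0.8824, -1.1176).
‖u_2‖ = 1.4349, so q_2 = (-0.1230, 0.6149, -0.7789).

q_2 = (-0.1230, 0.6149, -0.7789)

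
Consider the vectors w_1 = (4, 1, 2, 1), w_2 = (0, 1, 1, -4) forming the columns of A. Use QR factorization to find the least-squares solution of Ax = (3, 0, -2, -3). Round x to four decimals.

w_1 = (4, 1, 2, 1); ‖w_1‖ = 4.6904, so q_1 = (0.8528, 0.2132, 0.4264, 0.2132).
q_1·w_2 = 0.8528·0 + 0.2132·1 + 0.4264·1 + 0.2132·(-4) = -0.2132.
u_2 = w_2 + 0.2132·q_1 = (0.1818, 1.0455, 1.0909, -3.9545).
‖u_2‖ = 4.2373, so q_2 = (0.0429, 0.2467, 0.2575, -0.9333).
Qᵀb = (1.0660, 2.4136).
Back-substitute: x_2 = 2.4136/4.2373 = 0.5696.
x_1 = (1.0660 + 0.2132·0.5696)/4.6904 = 0.2532.

x = (0.2532, 0.5696)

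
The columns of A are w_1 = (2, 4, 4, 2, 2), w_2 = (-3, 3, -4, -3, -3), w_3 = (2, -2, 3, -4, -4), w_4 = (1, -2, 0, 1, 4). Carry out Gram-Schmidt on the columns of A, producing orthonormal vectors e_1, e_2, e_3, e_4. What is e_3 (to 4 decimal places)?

e_3 = (0.3158, -0.1143, 0.5144, -0.5580, -0.5580)

w_1 = (2, 4, 4, 2, 2); ‖w_1‖ = 6.6332, so e_1 = (0.3015, 0.6030, 0.6030, 0.3015, 0.3015).
e_1·w_2 = 0.3015·(-3) + 0.6030·3 + 0.6030·(-4) + 0.3015·(-3) + 0.3015·(-3) = -3.3166.
u_2 = w_2 + 3.3166·e_1 = (-2.0000, 5.0000, -2.0000, -2.0000, -2.0000).
‖u_2‖ = 6.4031, so e_2 = (-0.3123, 0.7809, -0.3123, -0.3123, -0.3123).
e_1·w_3 = 0.3015·2 + 0.6030·(-2) + 0.6030·3 + 0.3015·(-4) + 0.3015·(-4) = -1.2060; e_2·w_3 = (-0.3123)·2 + 0.7809·(-2) + (-0.3123)·3 + (-0.3123)·(-4) + (-0.3123)·(-4) = -0.6247.
u_3 = w_3 + 1.2060·e_1 + 0.6247·e_2 = (2.1685, -0.7849, 3.5322, -3.8315, -3.8315).
‖u_3‖ = 6.8670, so e_3 = (0.3158, -0.1143, 0.5144, -0.5580, -0.5580).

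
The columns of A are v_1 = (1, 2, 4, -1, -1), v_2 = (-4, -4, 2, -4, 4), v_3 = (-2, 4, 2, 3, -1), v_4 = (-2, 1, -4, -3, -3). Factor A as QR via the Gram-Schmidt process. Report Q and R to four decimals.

e_1 = v_1/‖v_1‖ = (1, 2, 4, -1, -1)/4.7958 = (0.2085, 0.4170, 0.8341, -0.2085, -0.2085).
r_{12} = e_1·v_2 = -0.8341.
u_2 = v_2 + 0.8341·e_1 = (-3.8261, -3.6522, 2.6957, -4.1739, 3.8261).
‖u_2‖ = 8.2039, so e_2 = (-0.4664, -0.4452, 0.3286, -0.5088, 0.4664).
r_{13} = e_1·v_3 = 2.5022; r_{23} = e_2·v_3 = -2.1835.
u_3 = v_3 − 2.5022·e_1 + 2.1835·e_2 = (-3.5401, 1.9845, 0.6305, 2.4109, 0.5401).
‖u_3‖ = 4.7929, so e_3 = (-0.7386, 0.4141, 0.1315, 0.5030, 0.1127).
r_{14} = e_1·v_4 = -2.0851; r_{24} = e_2·v_4 = -0.6996; r_{34} = e_3·v_4 = -0.4820.
u_4 = v_4 + 2.0851·e_1 + 0.6996·e_2 + 0.4820·e_3 = (-2.2475, 1.7577, -1.9676, -3.5483, -3.0542).
‖u_4‖ = 5.8250, so e_4 = (-0.3858, 0.3018, -0.3378, -0.6091, -0.5243).

Q = [[0.2085, -0.4664, -0.7386, -0.3858], [0.4170, -0.4452, 0.4141, 0.3018], [0.8341, 0.3286, 0.1315, -0.3378], [-0.2085, -0.5088, 0.5030, -0.6091], [-0.2085, 0.4664, 0.1127, -0.5243]], R = [[4.7958, -0.8341, 2.5022, -2.0851], [0.0000, 8.2039, -2.1835, -0.6996], [0.0000, 0.0000, 4.7929, -0.4820], [0.0000, 0.0000, 0.0000, 5.8250]]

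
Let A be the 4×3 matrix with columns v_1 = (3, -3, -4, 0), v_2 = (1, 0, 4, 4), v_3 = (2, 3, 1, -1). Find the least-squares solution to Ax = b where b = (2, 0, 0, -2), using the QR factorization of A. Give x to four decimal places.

x = (0.2394, -0.1195, 0.5277)

q_1 = v_1/‖v_1‖ = (3, -3, -4, 0)/5.8310 = (0.5145, -0.5145, -0.6860, 0.0000).
r_{12} = q_1·v_2 = -2.2295.
u_2 = v_2 + 2.2295·q_1 = (2.1471, -1.1471, 2.4706, 4.0000).
‖u_2‖ = 5.2943, so q_2 = (0.4055, -0.2167, 0.4667, 0.7555).
r_{13} = q_1·v_3 = -1.2005; r_{23} = q_2·v_3 = -0.1278.
u_3 = v_3 + 1.2005·q_1 + 0.1278·q_2 = (2.6695, 2.3547, 0.2361, -0.9035).
‖u_3‖ = 3.6800, so q_3 = (0.7254, 0.6399, 0.0642, -0.2455).
Qᵀb = (1.0290, -0.7000, 1.9418).
Back-substitute: x_3 = 1.9418/3.6800 = 0.5277.
x_2 = (-0.7000 + 0.1278·0.5277)/5.2943 = -0.1195.
x_1 = (1.0290 + 2.2295·(-0.1195) + 1.2005·0.5277)/5.8310 = 0.2394.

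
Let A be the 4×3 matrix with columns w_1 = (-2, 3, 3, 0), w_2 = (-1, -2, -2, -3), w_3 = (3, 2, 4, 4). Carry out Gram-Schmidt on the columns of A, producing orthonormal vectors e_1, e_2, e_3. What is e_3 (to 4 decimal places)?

e_3 = (0.5200, -0.3297, 0.6763, -0.4044)

w_1 = (-2, 3, 3, 0); ‖w_1‖ = 4.6904, so e_1 = (-0.4264, 0.6396, 0.6396, 0.0000).
e_1·w_2 = (-0.4264)·(-1) + 0.6396·(-2) + 0.6396·(-2) + 0.0000·(-3) = -2.1320.
u_2 = w_2 + 2.1320·e_1 = (-1.9091, -0.6364, -0.6364, -3.0000).
‖u_2‖ = 3.6680, so e_2 = (-0.5205, -0.1735, -0.1735, -0.8179).
e_1·w_3 = (-0.4264)·3 + 0.6396·2 + 0.6396·4 + 0.0000·4 = 2.5584; e_2·w_3 = (-0.5205)·3 + (-0.1735)·2 + (-0.1735)·4 + (-0.8179)·4 = -5.8738.
u_3 = w_3 − 2.5584·e_1 + 5.8738·e_2 = (1.0338, -0.6554, 1.3446, -0.8041).
‖u_3‖ = 1.9881, so e_3 = (0.5200, -0.3297, 0.6763, -0.4044).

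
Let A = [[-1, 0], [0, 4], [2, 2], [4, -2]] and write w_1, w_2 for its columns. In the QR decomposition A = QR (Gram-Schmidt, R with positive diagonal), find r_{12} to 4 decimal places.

r_{12} = -0.8729

w_1 = (-1, 0, 2, 4); ‖w_1‖ = 4.5826, so e_1 = (-0.2182, 0.0000, 0.4364, 0.8729).
r_{12} = e_1·w_2 = -0.8729.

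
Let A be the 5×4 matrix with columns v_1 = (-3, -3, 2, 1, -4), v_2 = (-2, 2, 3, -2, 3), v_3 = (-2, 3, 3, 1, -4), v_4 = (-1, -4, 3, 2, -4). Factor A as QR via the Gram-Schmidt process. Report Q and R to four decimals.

v_1 = (-3, -3, 2, 1, -4); ‖v_1‖ = 6.2450, so e_1 = (-0.4804, -0.4804, 0.3203, 0.1601, -0.6405).
e_1·v_2 = (-0.4804)·(-2) + (-0.4804)·2 + 0.3203·3 + 0.1601·(-2) + (-0.6405)·3 = -1.2810.
u_2 = v_2 + 1.2810·e_1 = (-2.6154, 1.3846, 3.4103, -1.7949, 2.1795).
‖u_2‖ = 5.3253, so e_2 = (-0.4911, 0.2600, 0.6404, -0.3370, 0.4093).
e_1·v_3 = (-0.4804)·(-2) + (-0.4804)·3 + 0.3203·3 + 0.1601·1 + (-0.6405)·(-4) = 3.2026; e_2·v_3 = (-0.4911)·(-2) + 0.2600·3 + 0.6404·3 + (-0.3370)·1 + 0.4093·(-4) = 1.7093.
u_3 = v_3 − 3.2026·e_1 − 1.7093·e_2 = (0.3779, 4.0940, 0.8797, 1.0633, -2.6483).
‖u_3‖ = 5.0815, so e_3 = (0.0744, 0.8057, 0.1731, 0.2092, -0.5212).
e_1·v_4 = (-0.4804)·(-1) + (-0.4804)·(-4) + 0.3203·3 + 0.1601·2 + (-0.6405)·(-4) = 6.2450; e_2·v_4 = (-0.4911)·(-1) + 0.2600·(-4) + 0.6404·3 + (-0.3370)·2 + 0.4093·(-4) = -0.9389; e_3·v_4 = 0.0744·(-1) + 0.8057·(-4) + 0.1731·3 + 0.2092·2 + (-0.5212)·(-4) = -0.2745.
u_4 = v_4 − 6.2450·e_1 + 0.9389·e_2 + 0.2745·e_3 = (1.5593, -0.5347, 1.6488, 0.7410, 0.2412).
‖u_4‖ = 2.4583, so e_4 = (0.6343, -0.2175, 0.6707, 0.3014, 0.0981).

Q = [[-0.4804, -0.4911, 0.0744, 0.6343], [-0.4804, 0.2600, 0.8057, -0.2175], [0.3203, 0.6404, 0.1731, 0.6707], [0.1601, -0.3370, 0.2092, 0.3014], [-0.6405, 0.4093, -0.5212, 0.0981]], R = [[6.2450, -1.2810, 3.2026, 6.2450], [0.0000, 5.3253, 1.7093, -0.9389], [0.0000, 0.0000, 5.0815, -0.2745], [0.0000, 0.0000, 0.0000, 2.4583]]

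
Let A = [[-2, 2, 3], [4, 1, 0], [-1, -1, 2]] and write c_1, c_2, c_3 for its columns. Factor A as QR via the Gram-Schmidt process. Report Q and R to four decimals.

c_1 = (-2, 4, -1); ‖c_1‖ = 4.5826, so q_1 = (-0.4364, 0.8729, -0.2182).
q_1·c_2 = (-0.4364)·2 + 0.8729·1 + (-0.2182)·(-1) = 0.2182.
u_2 = c_2 − 0.2182·q_1 = (2.0952, 0.8095, -0.9524).
‖u_2‖ = 2.4398, so q_2 = (0.8588, 0.3318, -0.3904).
q_1·c_3 = (-0.4364)·3 + 0.8729·0 + (-0.2182)·2 = -1.7457; q_2·c_3 = 0.8588·3 + 0.3318·0 + (-0.3904)·2 = 1.7957.
u_3 = c_3 + 1.7457·q_1 − 1.7957·q_2 = (0.6960, 0.9280, 2.3200).
‖u_3‖ = 2.5938, so q_3 = (0.2683, 0.3578, 0.8944).

Q = [[-0.4364, 0.8588, 0.2683], [0.8729, 0.3318, 0.3578], [-0.2182, -0.3904, 0.8944]], R = [[4.5826, 0.2182, -1.7457], [0.0000, 2.4398, 1.7957], [0.0000, 0.0000, 2.5938]]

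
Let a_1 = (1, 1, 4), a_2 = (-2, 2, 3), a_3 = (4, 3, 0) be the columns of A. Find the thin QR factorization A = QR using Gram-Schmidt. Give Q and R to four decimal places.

e_1 = a_1/‖a_1‖ = (1, 1, 4)/4.2426 = (0.2357, 0.2357, 0.9428).
r_{12} = e_1·a_2 = 2.8284.
u_2 = a_2 − 2.8284·e_1 = (-2.6667, 1.3333, 0.3333).
‖u_2‖ = 3.0000, so e_2 = (-0.8889, 0.4444, 0.1111).
r_{13} = e_1·a_3 = 1.6499; r_{23} = e_2·a_3 = -2.2222.
u_3 = a_3 − 1.6499·e_1 + 2.2222·e_2 = (1.6358, 3.5988, -1.3086).
‖u_3‖ = 4.1641, so e_3 = (0.3928, 0.8642, -0.3143).

Q = [[0.2357, -0.8889, 0.3928], [0.2357, 0.4444, 0.8642], [0.9428, 0.1111, -0.3143]], R = [[4.2426, 2.8284, 1.6499], [0.0000, 3.0000, -2.2222], [0.0000, 0.0000, 4.1641]]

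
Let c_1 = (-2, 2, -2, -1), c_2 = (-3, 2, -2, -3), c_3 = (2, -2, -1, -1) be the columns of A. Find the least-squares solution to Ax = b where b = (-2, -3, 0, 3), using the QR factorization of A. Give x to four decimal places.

c_1 = (-2, 2, -2, -1); ‖c_1‖ = 3.6056, so e_1 = (-0.5547, 0.5547, -0.5547, -0.2774).
e_1·c_2 = (-0.5547)·(-3) + 0.5547·2 + (-0.5547)·(-2) + (-0.2774)·(-3) = 4.7150.
u_2 = c_2 − 4.7150·e_1 = (-0.3846, -0.6154, 0.6154, -1.6923).
‖u_2‖ = 1.9415, so e_2 = (-0.1981, -0.3170, 0.3170, -0.8717).
e_1·c_3 = (-0.5547)·2 + 0.5547·(-2) + (-0.5547)·(-1) + (-0.2774)·(-1) = -1.3868; e_2·c_3 = (-0.1981)·2 + (-0.3170)·(-2) + 0.3170·(-1) + (-0.8717)·(-1) = 0.7924.
u_3 = c_3 + 1.3868·e_1 − 0.7924·e_2 = (1.3878, -0.9796, -2.0204, -0.6939).
‖u_3‖ = 2.7293, so e_3 = (0.5085, -0.3589, -0.7403, -0.2542).
Qᵀb = (-1.3868, -1.2679, -0.7029).
Back-substitute: x_3 = -0.7029/2.7293 = -0.2575.
x_2 = (-1.2679 − 0.7924·(-0.2575))/1.9415 = -0.5479.
x_1 = (-1.3868 − 4.7150·(-0.5479) + 1.3868·(-0.2575))/3.6056 = 0.2329.

x = (0.2329, -0.5479, -0.2575)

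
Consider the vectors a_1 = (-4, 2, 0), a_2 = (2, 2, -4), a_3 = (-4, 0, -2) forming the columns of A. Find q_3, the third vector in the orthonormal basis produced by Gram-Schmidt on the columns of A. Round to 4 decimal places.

q_3 = (-0.3714, -0.7428, -0.5571)

a_1 = (-4, 2, 0); ‖a_1‖ = 4.4721, so q_1 = (-0.8944, 0.4472, 0.0000).
q_1·a_2 = (-0.8944)·2 + 0.4472·2 + 0.0000·(-4) = -0.8944.
u_2 = a_2 + 0.8944·q_1 = (1.2000, 2.4000, -4.0000).
‖u_2‖ = 4.8166, so q_2 = (0.2491, 0.4983, -0.8305).
q_1·a_3 = (-0.8944)·(-4) + 0.4472·0 + 0.0000·(-2) = 3.5777; q_2·a_3 = 0.2491·(-4) + 0.4983·0 + (-0.8305)·(-2) = 0.6644.
u_3 = a_3 − 3.5777·q_1 − 0.6644·q_2 = (-0.9655, -1.9310, -1.4483).
‖u_3‖ = 2.5997, so q_3 = (-0.3714, -0.7428, -0.5571).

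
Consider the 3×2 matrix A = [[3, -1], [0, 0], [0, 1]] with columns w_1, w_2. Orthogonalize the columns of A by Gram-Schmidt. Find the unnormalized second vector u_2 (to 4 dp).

w_1 = (3, 0, 0); ‖w_1‖ = 3.0000, so e_1 = (1.0000, 0.0000, 0.0000).
e_1·w_2 = 1.0000·(-1) + 0.0000·0 + 0.0000·1 = -1.0000.
u_2 = w_2 + 1.0000·e_1 = (0.0000, 0.0000, 1.0000).

u_2 = (0.0000, 0.0000, 1.0000)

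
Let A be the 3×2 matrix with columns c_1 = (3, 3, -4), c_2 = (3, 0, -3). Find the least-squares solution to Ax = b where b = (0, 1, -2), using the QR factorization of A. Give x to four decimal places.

x = (0.4211, -0.1579)

c_1 = (3, 3, -4); ‖c_1‖ = 5.8310, so e_1 = (0.5145, 0.5145, -0.6860).
e_1·c_2 = 0.5145·3 + 0.5145·0 + (-0.6860)·(-3) = 3.6015.
u_2 = c_2 − 3.6015·e_1 = (1.1471, -1.8529, -0.5294).
‖u_2‖ = 2.2426, so e_2 = (0.5115, -0.8262, -0.2361).
Qᵀb = (1.8865, -0.3541).
Back-substitute: x_2 = -0.3541/2.2426 = -0.1579.
x_1 = (1.8865 − 3.6015·(-0.1579))/5.8310 = 0.4211.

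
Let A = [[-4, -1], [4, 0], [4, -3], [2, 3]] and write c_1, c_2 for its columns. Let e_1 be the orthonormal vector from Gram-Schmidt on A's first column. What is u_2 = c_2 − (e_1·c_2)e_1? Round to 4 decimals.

e_1 = c_1/‖c_1‖ = (-4, 4, 4, 2)/7.2111 = (-0.5547, 0.5547, 0.5547, 0.2774).
r_{12} = e_1·c_2 = -0.2774.
u_2 = c_2 + 0.2774·e_1 = (-1.1538, 0.1538, -2.8462, 3.0769).

u_2 = (-1.1538, 0.1538, -2.8462, 3.0769)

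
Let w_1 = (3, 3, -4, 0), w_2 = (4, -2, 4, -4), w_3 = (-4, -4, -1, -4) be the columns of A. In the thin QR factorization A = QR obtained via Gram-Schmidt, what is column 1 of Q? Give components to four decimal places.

e_1 = (0.5145, 0.5145, -0.6860, 0.0000)

w_1 = (3, 3, -4, 0); ‖w_1‖ = 5.8310, so e_1 = (0.5145, 0.5145, -0.6860, 0.0000).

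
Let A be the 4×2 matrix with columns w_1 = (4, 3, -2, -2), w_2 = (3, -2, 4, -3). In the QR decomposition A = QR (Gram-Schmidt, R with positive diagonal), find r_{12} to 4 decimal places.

e_1 = w_1/‖w_1‖ = (4, 3, -2, -2)/5.7446 = (0.6963, 0.5222, -0.3482, -0.3482).
r_{12} = e_1·w_2 = 0.6963.

r_{12} = 0.6963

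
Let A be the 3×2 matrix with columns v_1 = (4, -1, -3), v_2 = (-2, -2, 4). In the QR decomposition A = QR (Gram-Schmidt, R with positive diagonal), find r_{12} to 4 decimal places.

r_{12} = -3.5301

v_1 = (4, -1, -3); ‖v_1‖ = 5.0990, so e_1 = (0.7845, -0.1961, -0.5883).
r_{12} = e_1·v_2 = -3.5301.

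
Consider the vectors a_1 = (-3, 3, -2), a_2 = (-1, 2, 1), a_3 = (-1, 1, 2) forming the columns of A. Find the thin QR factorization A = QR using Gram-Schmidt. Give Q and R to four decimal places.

a_1 = (-3, 3, -2); ‖a_1‖ = 4.6904, so q_1 = (-0.6396, 0.6396, -0.4264).
q_1·a_2 = (-0.6396)·(-1) + 0.6396·2 + (-0.4264)·1 = 1.4924.
u_2 = a_2 − 1.4924·q_1 = (-0.0455, 1.0455, 1.6364).
‖u_2‖ = 1.9424, so q_2 = (-0.0234, 0.5382, 0.8425).
q_1·a_3 = (-0.6396)·(-1) + 0.6396·1 + (-0.4264)·2 = 0.4264; q_2·a_3 = (-0.0234)·(-1) + 0.5382·1 + 0.8425·2 = 2.2466.
u_3 = a_3 − 0.4264·q_1 − 2.2466·q_2 = (-0.6747, -0.4819, 0.2892).
‖u_3‖ = 0.8781, so q_3 = (-0.7683, -0.5488, 0.3293).

Q = [[-0.6396, -0.0234, -0.7683], [0.6396, 0.5382, -0.5488], [-0.4264, 0.8425, 0.3293]], R = [[4.6904, 1.4924, 0.4264], [0.0000, 1.9424, 2.2466], [0.0000, 0.0000, 0.8781]]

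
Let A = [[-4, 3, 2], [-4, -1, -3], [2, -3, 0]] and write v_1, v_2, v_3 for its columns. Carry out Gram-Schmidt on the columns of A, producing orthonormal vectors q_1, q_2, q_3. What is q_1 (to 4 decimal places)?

q_1 = (-0.6667, -0.6667, 0.3333)

q_1 = v_1/‖v_1‖ = (-4, -4, 2)/6.0000 = (-0.6667, -0.6667, 0.3333).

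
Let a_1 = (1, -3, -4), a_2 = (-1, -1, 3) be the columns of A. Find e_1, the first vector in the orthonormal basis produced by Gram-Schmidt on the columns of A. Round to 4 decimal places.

a_1 = (1, -3, -4); ‖a_1‖ = 5.0990, so e_1 = (0.1961, -0.5883, -0.7845).

e_1 = (0.1961, -0.5883, -0.7845)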